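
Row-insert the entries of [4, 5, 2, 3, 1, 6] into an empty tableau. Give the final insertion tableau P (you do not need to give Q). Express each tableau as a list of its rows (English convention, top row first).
Insert 4: appended to row 1. P = [[4]].
Insert 5: appended to row 1. P = [[4, 5]].
Insert 2: 2 bumps 4 from row 1; 4 starts row 2. P = [[2, 5], [4]].
Insert 3: 3 bumps 5 from row 1; 5 appends to row 2. P = [[2, 3], [4, 5]].
Insert 1: 1 bumps 2 from row 1; 2 bumps 4 from row 2; 4 starts row 3. P = [[1, 3], [2, 5], [4]].
Insert 6: appended to row 1. P = [[1, 3, 6], [2, 5], [4]].

So P = [[1, 3, 6], [2, 5], [4]].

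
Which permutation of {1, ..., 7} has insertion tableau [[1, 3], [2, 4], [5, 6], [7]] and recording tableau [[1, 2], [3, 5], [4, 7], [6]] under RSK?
Reverse the RSK construction: for i from n down to 1, find the cell of Q containing i, remove the entry at that cell from P, and reverse-bump it up through P; the value ejected from row 1 is w(i).

Step i=7: Q has 7 at row 3, column 2; remove 6 from row 3 of P and reverse-bump: 6 enters row 2 and ejects 4; 4 enters row 1 and ejects 3. So w(7) = 3. P is now [[1, 4], [2, 6], [5], [7]].
Step i=6: Q has 6 at row 4, column 1; remove 7 from row 4 of P and reverse-bump: 7 enters row 3 and ejects 5; 5 enters row 2 and ejects 2; 2 enters row 1 and ejects 1. So w(6) = 1. P is now [[2, 4], [5, 6], [7]].
Step i=5: Q has 5 at row 2, column 2; remove 6 from row 2 of P and reverse-bump: 6 enters row 1 and ejects 4. So w(5) = 4. P is now [[2, 6], [5], [7]].
Step i=4: Q has 4 at row 3, column 1; remove 7 from row 3 of P and reverse-bump: 7 enters row 2 and ejects 5; 5 enters row 1 and ejects 2. So w(4) = 2. P is now [[5, 6], [7]].
Step i=3: Q has 3 at row 2, column 1; remove 7 from row 2 of P and reverse-bump: 7 enters row 1 and ejects 6. So w(3) = 6. P is now [[5, 7]].
Step i=2: Q has 2 at row 1, column 2; remove that cell from P, ejecting 7. So w(2) = 7. P is now [[5]].
Step i=1: Q has 1 at row 1, column 1; remove that cell from P, ejecting 5. So w(1) = 5. P is now [].

So w = 5 7 6 2 4 1 3.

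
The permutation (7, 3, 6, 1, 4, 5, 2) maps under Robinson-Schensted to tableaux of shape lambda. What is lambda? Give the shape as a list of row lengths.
Row-insert each entry into an empty tableau.

After inserting 7: P = [[7]].
After inserting 3: P = [[3], [7]].
After inserting 6: P = [[3, 6], [7]].
After inserting 1: P = [[1, 6], [3], [7]].
After inserting 4: P = [[1, 4], [3, 6], [7]].
After inserting 5: P = [[1, 4, 5], [3, 6], [7]].
After inserting 2: P = [[1, 2, 5], [3, 4], [6], [7]].

The final insertion tableau P = [[1, 2, 5], [3, 4], [6], [7]] has shape [3, 2, 1, 1].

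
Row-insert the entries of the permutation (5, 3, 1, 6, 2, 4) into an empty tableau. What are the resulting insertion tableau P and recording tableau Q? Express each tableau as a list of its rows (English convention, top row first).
Insert each entry of the permutation into P by Schensted row insertion, recording in Q the position of each new cell.

Insert 5: appended to row 1. P = [[5]], Q = [[1]].
Insert 3: 3 bumps 5 from row 1; 5 starts row 2. P = [[3], [5]], Q = [[1], [2]].
Insert 1: 1 bumps 3 from row 1; 3 bumps 5 from row 2; 5 starts row 3. P = [[1], [3], [5]], Q = [[1], [2], [3]].
Insert 6: appended to row 1. P = [[1, 6], [3], [5]], Q = [[1, 4], [2], [3]].
Insert 2: 2 bumps 6 from row 1; 6 appends to row 2. P = [[1, 2], [3, 6], [5]], Q = [[1, 4], [2, 5], [3]].
Insert 4: appended to row 1. P = [[1, 2, 4], [3, 6], [5]], Q = [[1, 4, 6], [2, 5], [3]].

So P = [[1, 2, 4], [3, 6], [5]], Q = [[1, 4, 6], [2, 5], [3]].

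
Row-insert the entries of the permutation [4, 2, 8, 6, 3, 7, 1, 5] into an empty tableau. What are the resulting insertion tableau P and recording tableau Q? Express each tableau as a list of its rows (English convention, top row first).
P = [[1, 3, 5], [2, 6, 7], [4], [8]], Q = [[1, 3, 6], [2, 4, 8], [5], [7]]

Insert each entry of the permutation into P by Schensted row insertion, recording in Q the position of each new cell.

Insert 4: appended to row 1. P = [[4]], Q = [[1]].
Insert 2: 2 bumps 4 from row 1; 4 starts row 2. P = [[2], [4]], Q = [[1], [2]].
Insert 8: appended to row 1. P = [[2, 8], [4]], Q = [[1, 3], [2]].
Insert 6: 6 bumps 8 from row 1; 8 appends to row 2. P = [[2, 6], [4, 8]], Q = [[1, 3], [2, 4]].
Insert 3: 3 bumps 6 from row 1; 6 bumps 8 from row 2; 8 starts row 3. P = [[2, 3], [4, 6], [8]], Q = [[1, 3], [2, 4], [5]].
Insert 7: appended to row 1. P = [[2, 3, 7], [4, 6], [8]], Q = [[1, 3, 6], [2, 4], [5]].
Insert 1: 1 bumps 2 from row 1; 2 bumps 4 from row 2; 4 bumps 8 from row 3; 8 starts row 4. P = [[1, 3, 7], [2, 6], [4], [8]], Q = [[1, 3, 6], [2, 4], [5], [7]].
Insert 5: 5 bumps 7 from row 1; 7 appends to row 2. P = [[1, 3, 5], [2, 6, 7], [4], [8]], Q = [[1, 3, 6], [2, 4, 8], [5], [7]].

So P = [[1, 3, 5], [2, 6, 7], [4], [8]], Q = [[1, 3, 6], [2, 4, 8], [5], [7]].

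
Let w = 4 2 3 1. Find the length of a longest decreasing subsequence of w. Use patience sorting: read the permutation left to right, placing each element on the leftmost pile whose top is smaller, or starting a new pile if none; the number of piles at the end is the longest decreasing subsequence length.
3

4: new pile. tops = [4]
2: new pile. tops = [4, 2]
3: onto pile 2 (replacing 2). tops = [4, 3]
1: new pile. tops = [4, 3, 1]

3 piles, so the longest decreasing subsequence has length 3.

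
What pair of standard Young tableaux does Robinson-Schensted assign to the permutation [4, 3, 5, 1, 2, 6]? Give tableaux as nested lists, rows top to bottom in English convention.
Insert each entry of the permutation into P by Schensted row insertion, recording in Q the position of each new cell.

Insert 4: appended to row 1. P = [[4]].
Insert 3: 3 bumps 4 from row 1; 4 starts row 2. P = [[3], [4]].
Insert 5: appended to row 1. P = [[3, 5], [4]].
Insert 1: 1 bumps 3 from row 1; 3 bumps 4 from row 2; 4 starts row 3. P = [[1, 5], [3], [4]].
Insert 2: 2 bumps 5 from row 1; 5 appends to row 2. P = [[1, 2], [3, 5], [4]].
Insert 6: appended to row 1. P = [[1, 2, 6], [3, 5], [4]].

So P = [[1, 2, 6], [3, 5], [4]], Q = [[1, 3, 6], [2, 5], [4]].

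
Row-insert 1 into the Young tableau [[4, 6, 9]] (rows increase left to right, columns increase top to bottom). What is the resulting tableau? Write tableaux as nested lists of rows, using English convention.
In row 1, 1 replaces 4 (the leftmost entry greater than 1); 4 is bumped to row 2. 4 starts a new row 2. The new tableau is [[1, 6, 9], [4]].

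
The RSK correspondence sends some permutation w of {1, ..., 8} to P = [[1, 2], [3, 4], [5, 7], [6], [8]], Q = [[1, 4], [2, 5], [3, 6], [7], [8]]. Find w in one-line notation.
6 3 1 8 7 5 4 2

Reverse the RSK construction: for i from n down to 1, find the cell of Q containing i, remove the entry at that cell from P, and reverse-bump it up through P; the value ejected from row 1 is w(i).

Step i=8: Q has 8 at row 5, column 1; remove 8 from row 5 of P and reverse-bump: 8 enters row 4 and ejects 6; 6 enters row 3 and ejects 5; 5 enters row 2 and ejects 4; 4 enters row 1 and ejects 2. So w(8) = 2. P is now [[1, 4], [3, 5], [6, 7], [8]].
Step i=7: Q has 7 at row 4, column 1; remove 8 from row 4 of P and reverse-bump: 8 enters row 3 and ejects 7; 7 enters row 2 and ejects 5; 5 enters row 1 and ejects 4. So w(7) = 4. P is now [[1, 5], [3, 7], [6, 8]].
Step i=6: Q has 6 at row 3, column 2; remove 8 from row 3 of P and reverse-bump: 8 enters row 2 and ejects 7; 7 enters row 1 and ejects 5. So w(6) = 5. P is now [[1, 7], [3, 8], [6]].
Step i=5: Q has 5 at row 2, column 2; remove 8 from row 2 of P and reverse-bump: 8 enters row 1 and ejects 7. So w(5) = 7. P is now [[1, 8], [3], [6]].
Step i=4: Q has 4 at row 1, column 2; remove that cell from P, ejecting 8. So w(4) = 8. P is now [[1], [3], [6]].
Step i=3: Q has 3 at row 3, column 1; remove 6 from row 3 of P and reverse-bump: 6 enters row 2 and ejects 3; 3 enters row 1 and ejects 1. So w(3) = 1. P is now [[3], [6]].
Step i=2: Q has 2 at row 2, column 1; remove 6 from row 2 of P and reverse-bump: 6 enters row 1 and ejects 3. So w(2) = 3. P is now [[6]].
Step i=1: Q has 1 at row 1, column 1; remove that cell from P, ejecting 6. So w(1) = 6. P is now [].

So w = 6 3 1 8 7 5 4 2.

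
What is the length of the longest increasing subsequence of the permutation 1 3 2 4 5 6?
5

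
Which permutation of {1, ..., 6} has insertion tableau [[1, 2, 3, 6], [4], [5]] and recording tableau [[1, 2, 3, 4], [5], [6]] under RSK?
Reverse the RSK construction: for i from n down to 1, find the cell of Q containing i, remove the entry at that cell from P, and reverse-bump it up through P; the value ejected from row 1 is w(i).

Step i=6: Q has 6 at row 3, column 1; remove 5 from row 3 of P and reverse-bump: 5 enters row 2 and ejects 4; 4 enters row 1 and ejects 3. So w(6) = 3. P is now [[1, 2, 4, 6], [5]].
Step i=5: Q has 5 at row 2, column 1; remove 5 from row 2 of P and reverse-bump: 5 enters row 1 and ejects 4. So w(5) = 4. P is now [[1, 2, 5, 6]].
Step i=4: Q has 4 at row 1, column 4; remove that cell from P, ejecting 6. So w(4) = 6. P is now [[1, 2, 5]].
Step i=3: Q has 3 at row 1, column 3; remove that cell from P, ejecting 5. So w(3) = 5. P is now [[1, 2]].
Step i=2: Q has 2 at row 1, column 2; remove that cell from P, ejecting 2. So w(2) = 2. P is now [[1]].
Step i=1: Q has 1 at row 1, column 1; remove that cell from P, ejecting 1. So w(1) = 1. P is now [].

So w = 1 2 5 6 4 3.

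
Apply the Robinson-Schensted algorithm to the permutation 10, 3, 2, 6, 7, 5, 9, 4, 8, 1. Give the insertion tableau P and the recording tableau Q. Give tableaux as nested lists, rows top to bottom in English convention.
P = [[1, 4, 7, 8], [2, 5, 9], [3], [6], [10]], Q = [[1, 4, 5, 7], [2, 6, 9], [3], [8], [10]]

Insert each entry of the permutation into P by Schensted row insertion, recording in Q the position of each new cell.

After inserting 10: P = [[10]].
After inserting 3: P = [[3], [10]].
After inserting 2: P = [[2], [3], [10]].
After inserting 6: P = [[2, 6], [3], [10]].
After inserting 7: P = [[2, 6, 7], [3], [10]].
After inserting 5: P = [[2, 5, 7], [3, 6], [10]].
After inserting 9: P = [[2, 5, 7, 9], [3, 6], [10]].
After inserting 4: P = [[2, 4, 7, 9], [3, 5], [6], [10]].
After inserting 8: P = [[2, 4, 7, 8], [3, 5, 9], [6], [10]].
After inserting 1: P = [[1, 4, 7, 8], [2, 5, 9], [3], [6], [10]].

So P = [[1, 4, 7, 8], [2, 5, 9], [3], [6], [10]], Q = [[1, 4, 5, 7], [2, 6, 9], [3], [8], [10]].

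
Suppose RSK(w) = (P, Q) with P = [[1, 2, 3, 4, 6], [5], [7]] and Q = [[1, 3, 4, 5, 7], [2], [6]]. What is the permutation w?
Reverse the RSK construction: for i from n down to 1, find the cell of Q containing i, remove the entry at that cell from P, and reverse-bump it up through P; the value ejected from row 1 is w(i).

Step i=7: Q has 7 at row 1, column 5; remove that cell from P, ejecting 6. So w(7) = 6. P is now [[1, 2, 3, 4], [5], [7]].
Step i=6: Q has 6 at row 3, column 1; remove 7 from row 3 of P and reverse-bump: 7 enters row 2 and ejects 5; 5 enters row 1 and ejects 4. So w(6) = 4. P is now [[1, 2, 3, 5], [7]].
Step i=5: Q has 5 at row 1, column 4; remove that cell from P, ejecting 5. So w(5) = 5. P is now [[1, 2, 3], [7]].
Step i=4: Q has 4 at row 1, column 3; remove that cell from P, ejecting 3. So w(4) = 3. P is now [[1, 2], [7]].
Step i=3: Q has 3 at row 1, column 2; remove that cell from P, ejecting 2. So w(3) = 2. P is now [[1], [7]].
Step i=2: Q has 2 at row 2, column 1; remove 7 from row 2 of P and reverse-bump: 7 enters row 1 and ejects 1. So w(2) = 1. P is now [[7]].
Step i=1: Q has 1 at row 1, column 1; remove that cell from P, ejecting 7. So w(1) = 7. P is now [].

So w = 7 1 2 3 5 4 6.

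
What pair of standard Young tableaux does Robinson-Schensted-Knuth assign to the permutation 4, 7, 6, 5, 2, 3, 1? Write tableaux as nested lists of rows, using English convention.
Insert each entry of the permutation into P by Schensted row insertion, recording in Q the position of each new cell.

Insert 4: appended to row 1. P = [[4]].
Insert 7: appended to row 1. P = [[4, 7]].
Insert 6: 6 bumps 7 from row 1; 7 starts row 2. P = [[4, 6], [7]].
Insert 5: 5 bumps 6 from row 1; 6 bumps 7 from row 2; 7 starts row 3. P = [[4, 5], [6], [7]].
Insert 2: 2 bumps 4 from row 1; 4 bumps 6 from row 2; 6 bumps 7 from row 3; 7 starts row 4. P = [[2, 5], [4], [6], [7]].
Insert 3: 3 bumps 5 from row 1; 5 appends to row 2. P = [[2, 3], [4, 5], [6], [7]].
Insert 1: 1 bumps 2 from row 1; 2 bumps 4 from row 2; 4 bumps 6 from row 3; 6 bumps 7 from row 4; 7 starts row 5. P = [[1, 3], [2, 5], [4], [6], [7]].

So P = [[1, 3], [2, 5], [4], [6], [7]], Q = [[1, 2], [3, 6], [4], [5], [7]].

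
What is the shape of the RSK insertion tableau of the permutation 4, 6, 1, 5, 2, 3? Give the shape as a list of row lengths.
Row-insert each entry into an empty tableau.

After inserting 4: P = [[4]].
After inserting 6: P = [[4, 6]].
After inserting 1: P = [[1, 6], [4]].
After inserting 5: P = [[1, 5], [4, 6]].
After inserting 2: P = [[1, 2], [4, 5], [6]].
After inserting 3: P = [[1, 2, 3], [4, 5], [6]].

The final insertion tableau P = [[1, 2, 3], [4, 5], [6]] has shape [3, 2, 1].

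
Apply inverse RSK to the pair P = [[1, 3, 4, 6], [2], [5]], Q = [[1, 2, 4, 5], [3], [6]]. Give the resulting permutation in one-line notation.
Reverse the RSK construction: for i from n down to 1, find the cell of Q containing i, remove the entry at that cell from P, and reverse-bump it up through P; the value ejected from row 1 is w(i).

Step i=6: Q has 6 at row 3, column 1; remove 5 from row 3 of P and reverse-bump: 5 enters row 2 and ejects 2; 2 enters row 1 and ejects 1. So w(6) = 1. P is now [[2, 3, 4, 6], [5]].
Step i=5: Q has 5 at row 1, column 4; remove that cell from P, ejecting 6. So w(5) = 6. P is now [[2, 3, 4], [5]].
Step i=4: Q has 4 at row 1, column 3; remove that cell from P, ejecting 4. So w(4) = 4. P is now [[2, 3], [5]].
Step i=3: Q has 3 at row 2, column 1; remove 5 from row 2 of P and reverse-bump: 5 enters row 1 and ejects 3. So w(3) = 3. P is now [[2, 5]].
Step i=2: Q has 2 at row 1, column 2; remove that cell from P, ejecting 5. So w(2) = 5. P is now [[2]].
Step i=1: Q has 1 at row 1, column 1; remove that cell from P, ejecting 2. So w(1) = 2. P is now [].

So w = 2 5 3 4 6 1.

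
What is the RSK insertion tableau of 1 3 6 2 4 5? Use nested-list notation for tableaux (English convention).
Insert 1: appended to row 1. P = [[1]].
Insert 3: appended to row 1. P = [[1, 3]].
Insert 6: appended to row 1. P = [[1, 3, 6]].
Insert 2: 2 bumps 3 from row 1; 3 starts row 2. P = [[1, 2, 6], [3]].
Insert 4: 4 bumps 6 from row 1; 6 appends to row 2. P = [[1, 2, 4], [3, 6]].
Insert 5: appended to row 1. P = [[1, 2, 4, 5], [3, 6]].

So P = [[1, 2, 4, 5], [3, 6]].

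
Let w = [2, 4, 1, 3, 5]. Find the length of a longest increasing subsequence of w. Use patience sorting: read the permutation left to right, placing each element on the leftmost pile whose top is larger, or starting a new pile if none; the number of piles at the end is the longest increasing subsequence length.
3

2: new pile. tops = [2]
4: new pile. tops = [2, 4]
1: onto pile 1 (replacing 2). tops = [1, 4]
3: onto pile 2 (replacing 4). tops = [1, 3]
5: new pile. tops = [1, 3, 5]

3 piles, so the longest increasing subsequence has length 3.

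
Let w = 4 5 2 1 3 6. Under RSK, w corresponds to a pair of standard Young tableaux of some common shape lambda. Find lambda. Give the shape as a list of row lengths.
[3, 2, 1]

Row-insert each entry into an empty tableau.

After inserting 4: P = [[4]].
After inserting 5: P = [[4, 5]].
After inserting 2: P = [[2, 5], [4]].
After inserting 1: P = [[1, 5], [2], [4]].
After inserting 3: P = [[1, 3], [2, 5], [4]].
After inserting 6: P = [[1, 3, 6], [2, 5], [4]].

The final insertion tableau P = [[1, 3, 6], [2, 5], [4]] has shape [3, 2, 1].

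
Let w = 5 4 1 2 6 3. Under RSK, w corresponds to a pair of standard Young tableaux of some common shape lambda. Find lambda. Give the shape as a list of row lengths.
[3, 2, 1]

Row-insert each entry into an empty tableau.

After inserting 5: P = [[5]].
After inserting 4: P = [[4], [5]].
After inserting 1: P = [[1], [4], [5]].
After inserting 2: P = [[1, 2], [4], [5]].
After inserting 6: P = [[1, 2, 6], [4], [5]].
After inserting 3: P = [[1, 2, 3], [4, 6], [5]].

The final insertion tableau P = [[1, 2, 3], [4, 6], [5]] has shape [3, 2, 1].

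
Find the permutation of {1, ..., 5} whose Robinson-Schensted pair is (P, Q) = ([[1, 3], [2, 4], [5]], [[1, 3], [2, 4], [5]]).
2 1 5 4 3

Reverse the RSK construction: for i from n down to 1, find the cell of Q containing i, remove the entry at that cell from P, and reverse-bump it up through P; the value ejected from row 1 is w(i).

Step i=5: Q has 5 at row 3, column 1; remove 5 from row 3 of P and reverse-bump: 5 enters row 2 and ejects 4; 4 enters row 1 and ejects 3. So w(5) = 3. P is now [[1, 4], [2, 5]].
Step i=4: Q has 4 at row 2, column 2; remove 5 from row 2 of P and reverse-bump: 5 enters row 1 and ejects 4. So w(4) = 4. P is now [[1, 5], [2]].
Step i=3: Q has 3 at row 1, column 2; remove that cell from P, ejecting 5. So w(3) = 5. P is now [[1], [2]].
Step i=2: Q has 2 at row 2, column 1; remove 2 from row 2 of P and reverse-bump: 2 enters row 1 and ejects 1. So w(2) = 1. P is now [[2]].
Step i=1: Q has 1 at row 1, column 1; remove that cell from P, ejecting 2. So w(1) = 2. P is now [].

So w = 2 1 5 4 3.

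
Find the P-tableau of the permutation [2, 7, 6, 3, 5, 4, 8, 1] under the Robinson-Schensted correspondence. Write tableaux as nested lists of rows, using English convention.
Insert 2: appended to row 1. P = [[2]].
Insert 7: appended to row 1. P = [[2, 7]].
Insert 6: 6 bumps 7 from row 1; 7 starts row 2. P = [[2, 6], [7]].
Insert 3: 3 bumps 6 from row 1; 6 bumps 7 from row 2; 7 starts row 3. P = [[2, 3], [6], [7]].
Insert 5: appended to row 1. P = [[2, 3, 5], [6], [7]].
Insert 4: 4 bumps 5 from row 1; 5 bumps 6 from row 2; 6 bumps 7 from row 3; 7 starts row 4. P = [[2, 3, 4], [5], [6], [7]].
Insert 8: appended to row 1. P = [[2, 3, 4, 8], [5], [6], [7]].
Insert 1: 1 bumps 2 from row 1; 2 bumps 5 from row 2; 5 bumps 6 from row 3; 6 bumps 7 from row 4; 7 starts row 5. P = [[1, 3, 4, 8], [2], [5], [6], [7]].

So P = [[1, 3, 4, 8], [2], [5], [6], [7]].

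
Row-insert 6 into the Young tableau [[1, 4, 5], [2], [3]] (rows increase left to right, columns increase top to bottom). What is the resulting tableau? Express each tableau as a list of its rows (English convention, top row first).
6 is larger than every entry of row 1, so it is appended to row 1. The new tableau is [[1, 4, 5, 6], [2], [3]].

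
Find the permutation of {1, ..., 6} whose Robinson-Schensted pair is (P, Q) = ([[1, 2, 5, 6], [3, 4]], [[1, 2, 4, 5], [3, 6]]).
Reverse the RSK construction: for i from n down to 1, find the cell of Q containing i, remove the entry at that cell from P, and reverse-bump it up through P; the value ejected from row 1 is w(i).

Step i=6: Q has 6 at row 2, column 2; remove 4 from row 2 of P and reverse-bump: 4 enters row 1 and ejects 2. So w(6) = 2. P is now [[1, 4, 5, 6], [3]].
Step i=5: Q has 5 at row 1, column 4; remove that cell from P, ejecting 6. So w(5) = 6. P is now [[1, 4, 5], [3]].
Step i=4: Q has 4 at row 1, column 3; remove that cell from P, ejecting 5. So w(4) = 5. P is now [[1, 4], [3]].
Step i=3: Q has 3 at row 2, column 1; remove 3 from row 2 of P and reverse-bump: 3 enters row 1 and ejects 1. So w(3) = 1. P is now [[3, 4]].
Step i=2: Q has 2 at row 1, column 2; remove that cell from P, ejecting 4. So w(2) = 4. P is now [[3]].
Step i=1: Q has 1 at row 1, column 1; remove that cell from P, ejecting 3. So w(1) = 3. P is now [].

So w = 3 4 1 5 6 2.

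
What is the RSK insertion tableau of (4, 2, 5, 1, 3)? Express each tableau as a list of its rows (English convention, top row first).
After inserting 4: P = [[4]].
After inserting 2: P = [[2], [4]].
After inserting 5: P = [[2, 5], [4]].
After inserting 1: P = [[1, 5], [2], [4]].
After inserting 3: P = [[1, 3], [2, 5], [4]].

So P = [[1, 3], [2, 5], [4]].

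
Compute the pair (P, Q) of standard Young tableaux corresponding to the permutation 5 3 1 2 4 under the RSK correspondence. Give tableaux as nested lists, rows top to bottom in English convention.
P = [[1, 2, 4], [3], [5]], Q = [[1, 4, 5], [2], [3]]

Insert each entry of the permutation into P by Schensted row insertion, recording in Q the position of each new cell.

Insert 5: appended to row 1. P = [[5]].
Insert 3: 3 bumps 5 from row 1; 5 starts row 2. P = [[3], [5]].
Insert 1: 1 bumps 3 from row 1; 3 bumps 5 from row 2; 5 starts row 3. P = [[1], [3], [5]].
Insert 2: appended to row 1. P = [[1, 2], [3], [5]].
Insert 4: appended to row 1. P = [[1, 2, 4], [3], [5]].

So P = [[1, 2, 4], [3], [5]], Q = [[1, 4, 5], [2], [3]].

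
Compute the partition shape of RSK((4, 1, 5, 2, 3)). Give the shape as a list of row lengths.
[3, 2]

Row-insert each entry into an empty tableau.

After inserting 4: P = [[4]].
After inserting 1: P = [[1], [4]].
After inserting 5: P = [[1, 5], [4]].
After inserting 2: P = [[1, 2], [4, 5]].
After inserting 3: P = [[1, 2, 3], [4, 5]].

The final insertion tableau P = [[1, 2, 3], [4, 5]] has shape [3, 2].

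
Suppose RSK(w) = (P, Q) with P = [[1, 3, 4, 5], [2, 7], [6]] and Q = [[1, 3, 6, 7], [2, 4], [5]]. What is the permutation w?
6 2 7 3 1 4 5

Reverse the RSK construction: for i from n down to 1, find the cell of Q containing i, remove the entry at that cell from P, and reverse-bump it up through P; the value ejected from row 1 is w(i).

Step i=7: Q has 7 at row 1, column 4; remove that cell from P, ejecting 5. So w(7) = 5. P is now [[1, 3, 4], [2, 7], [6]].
Step i=6: Q has 6 at row 1, column 3; remove that cell from P, ejecting 4. So w(6) = 4. P is now [[1, 3], [2, 7], [6]].
Step i=5: Q has 5 at row 3, column 1; remove 6 from row 3 of P and reverse-bump: 6 enters row 2 and ejects 2; 2 enters row 1 and ejects 1. So w(5) = 1. P is now [[2, 3], [6, 7]].
Step i=4: Q has 4 at row 2, column 2; remove 7 from row 2 of P and reverse-bump: 7 enters row 1 and ejects 3. So w(4) = 3. P is now [[2, 7], [6]].
Step i=3: Q has 3 at row 1, column 2; remove that cell from P, ejecting 7. So w(3) = 7. P is now [[2], [6]].
Step i=2: Q has 2 at row 2, column 1; remove 6 from row 2 of P and reverse-bump: 6 enters row 1 and ejects 2. So w(2) = 2. P is now [[6]].
Step i=1: Q has 1 at row 1, column 1; remove that cell from P, ejecting 6. So w(1) = 6. P is now [].

So w = 6 2 7 3 1 4 5.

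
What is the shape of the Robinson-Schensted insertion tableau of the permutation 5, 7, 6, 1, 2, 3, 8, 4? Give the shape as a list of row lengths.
[4, 3, 1]

RSK row insertion gives P = [[1, 2, 3, 4], [5, 6, 8], [7]], which has shape [4, 3, 1].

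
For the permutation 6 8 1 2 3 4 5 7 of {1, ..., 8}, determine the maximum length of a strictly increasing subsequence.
6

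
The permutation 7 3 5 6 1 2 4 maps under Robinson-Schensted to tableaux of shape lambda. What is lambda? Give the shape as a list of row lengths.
Row-insert each entry into an empty tableau.

After inserting 7: P = [[7]].
After inserting 3: P = [[3], [7]].
After inserting 5: P = [[3, 5], [7]].
After inserting 6: P = [[3, 5, 6], [7]].
After inserting 1: P = [[1, 5, 6], [3], [7]].
After inserting 2: P = [[1, 2, 6], [3, 5], [7]].
After inserting 4: P = [[1, 2, 4], [3, 5, 6], [7]].

The final insertion tableau P = [[1, 2, 4], [3, 5, 6], [7]] has shape [3, 3, 1].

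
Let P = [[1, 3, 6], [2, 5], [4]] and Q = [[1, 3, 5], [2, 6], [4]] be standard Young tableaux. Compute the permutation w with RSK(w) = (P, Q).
4 2 5 1 6 3

Reverse the RSK construction: for i from n down to 1, find the cell of Q containing i, remove the entry at that cell from P, and reverse-bump it up through P; the value ejected from row 1 is w(i).

Step i=6: Q has 6 at row 2, column 2; remove 5 from row 2 of P and reverse-bump: 5 enters row 1 and ejects 3. So w(6) = 3. P is now [[1, 5, 6], [2], [4]].
Step i=5: Q has 5 at row 1, column 3; remove that cell from P, ejecting 6. So w(5) = 6. P is now [[1, 5], [2], [4]].
Step i=4: Q has 4 at row 3, column 1; remove 4 from row 3 of P and reverse-bump: 4 enters row 2 and ejects 2; 2 enters row 1 and ejects 1. So w(4) = 1. P is now [[2, 5], [4]].
Step i=3: Q has 3 at row 1, column 2; remove that cell from P, ejecting 5. So w(3) = 5. P is now [[2], [4]].
Step i=2: Q has 2 at row 2, column 1; remove 4 from row 2 of P and reverse-bump: 4 enters row 1 and ejects 2. So w(2) = 2. P is now [[4]].
Step i=1: Q has 1 at row 1, column 1; remove that cell from P, ejecting 4. So w(1) = 4. P is now [].

So w = 4 2 5 1 6 3.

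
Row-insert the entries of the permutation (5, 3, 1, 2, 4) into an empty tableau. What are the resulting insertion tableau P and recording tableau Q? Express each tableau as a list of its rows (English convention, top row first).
P = [[1, 2, 4], [3], [5]], Q = [[1, 4, 5], [2], [3]]

Insert each entry of the permutation into P by Schensted row insertion, recording in Q the position of each new cell.

After inserting 5: P = [[5]].
After inserting 3: P = [[3], [5]].
After inserting 1: P = [[1], [3], [5]].
After inserting 2: P = [[1, 2], [3], [5]].
After inserting 4: P = [[1, 2, 4], [3], [5]].

So P = [[1, 2, 4], [3], [5]], Q = [[1, 4, 5], [2], [3]].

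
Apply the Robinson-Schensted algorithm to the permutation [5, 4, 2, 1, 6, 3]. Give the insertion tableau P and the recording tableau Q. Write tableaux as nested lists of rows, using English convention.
Insert each entry of the permutation into P by Schensted row insertion, recording in Q the position of each new cell.

After inserting 5: P = [[5]].
After inserting 4: P = [[4], [5]].
After inserting 2: P = [[2], [4], [5]].
After inserting 1: P = [[1], [2], [4], [5]].
After inserting 6: P = [[1, 6], [2], [4], [5]].
After inserting 3: P = [[1, 3], [2, 6], [4], [5]].

So P = [[1, 3], [2, 6], [4], [5]], Q = [[1, 5], [2, 6], [3], [4]].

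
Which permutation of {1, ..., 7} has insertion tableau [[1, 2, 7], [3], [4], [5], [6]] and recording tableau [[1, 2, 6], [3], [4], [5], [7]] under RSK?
Reverse the RSK construction: for i from n down to 1, find the cell of Q containing i, remove the entry at that cell from P, and reverse-bump it up through P; the value ejected from row 1 is w(i).

Step i=7: Q has 7 at row 5, column 1; remove 6 from row 5 of P and reverse-bump: 6 enters row 4 and ejects 5; 5 enters row 3 and ejects 4; 4 enters row 2 and ejects 3; 3 enters row 1 and ejects 2. So w(7) = 2. P is now [[1, 3, 7], [4], [5], [6]].
Step i=6: Q has 6 at row 1, column 3; remove that cell from P, ejecting 7. So w(6) = 7. P is now [[1, 3], [4], [5], [6]].
Step i=5: Q has 5 at row 4, column 1; remove 6 from row 4 of P and reverse-bump: 6 enters row 3 and ejects 5; 5 enters row 2 and ejects 4; 4 enters row 1 and ejects 3. So w(5) = 3. P is now [[1, 4], [5], [6]].
Step i=4: Q has 4 at row 3, column 1; remove 6 from row 3 of P and reverse-bump: 6 enters row 2 and ejects 5; 5 enters row 1 and ejects 4. So w(4) = 4. P is now [[1, 5], [6]].
Step i=3: Q has 3 at row 2, column 1; remove 6 from row 2 of P and reverse-bump: 6 enters row 1 and ejects 5. So w(3) = 5. P is now [[1, 6]].
Step i=2: Q has 2 at row 1, column 2; remove that cell from P, ejecting 6. So w(2) = 6. P is now [[1]].
Step i=1: Q has 1 at row 1, column 1; remove that cell from P, ejecting 1. So w(1) = 1. P is now [].

So w = 1 6 5 4 3 7 2.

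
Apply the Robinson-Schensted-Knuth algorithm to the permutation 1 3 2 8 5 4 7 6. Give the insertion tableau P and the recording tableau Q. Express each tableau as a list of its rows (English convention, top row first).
P = [[1, 2, 4, 6], [3, 5, 7], [8]], Q = [[1, 2, 4, 7], [3, 5, 8], [6]]

Insert each entry of the permutation into P by Schensted row insertion, recording in Q the position of each new cell.

Insert 1: appended to row 1. P = [[1]], Q = [[1]].
Insert 3: appended to row 1. P = [[1, 3]], Q = [[1, 2]].
Insert 2: 2 bumps 3 from row 1; 3 starts row 2. P = [[1, 2], [3]], Q = [[1, 2], [3]].
Insert 8: appended to row 1. P = [[1, 2, 8], [3]], Q = [[1, 2, 4], [3]].
Insert 5: 5 bumps 8 from row 1; 8 appends to row 2. P = [[1, 2, 5], [3, 8]], Q = [[1, 2, 4], [3, 5]].
Insert 4: 4 bumps 5 from row 1; 5 bumps 8 from row 2; 8 starts row 3. P = [[1, 2, 4], [3, 5], [8]], Q = [[1, 2, 4], [3, 5], [6]].
Insert 7: appended to row 1. P = [[1, 2, 4, 7], [3, 5], [8]], Q = [[1, 2, 4, 7], [3, 5], [6]].
Insert 6: 6 bumps 7 from row 1; 7 appends to row 2. P = [[1, 2, 4, 6], [3, 5, 7], [8]], Q = [[1, 2, 4, 7], [3, 5, 8], [6]].

So P = [[1, 2, 4, 6], [3, 5, 7], [8]], Q = [[1, 2, 4, 7], [3, 5, 8], [6]].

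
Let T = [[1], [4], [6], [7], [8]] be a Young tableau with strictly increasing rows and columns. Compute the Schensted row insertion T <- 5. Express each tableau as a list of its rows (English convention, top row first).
[[1, 5], [4], [6], [7], [8]]

5 is larger than every entry of row 1, so it is appended to row 1. The new tableau is [[1, 5], [4], [6], [7], [8]].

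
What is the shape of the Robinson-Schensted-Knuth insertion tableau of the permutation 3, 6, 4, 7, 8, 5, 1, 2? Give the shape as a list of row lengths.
RSK row insertion gives P = [[1, 2, 5, 8], [3, 4], [6, 7]], which has shape [4, 2, 2].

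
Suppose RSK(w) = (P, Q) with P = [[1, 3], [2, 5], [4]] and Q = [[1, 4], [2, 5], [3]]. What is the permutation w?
4 2 1 5 3

Reverse the RSK construction: for i from n down to 1, find the cell of Q containing i, remove the entry at that cell from P, and reverse-bump it up through P; the value ejected from row 1 is w(i).

Step i=5: Q has 5 at row 2, column 2; remove 5 from row 2 of P and reverse-bump: 5 enters row 1 and ejects 3. So w(5) = 3. P is now [[1, 5], [2], [4]].
Step i=4: Q has 4 at row 1, column 2; remove that cell from P, ejecting 5. So w(4) = 5. P is now [[1], [2], [4]].
Step i=3: Q has 3 at row 3, column 1; remove 4 from row 3 of P and reverse-bump: 4 enters row 2 and ejects 2; 2 enters row 1 and ejects 1. So w(3) = 1. P is now [[2], [4]].
Step i=2: Q has 2 at row 2, column 1; remove 4 from row 2 of P and reverse-bump: 4 enters row 1 and ejects 2. So w(2) = 2. P is now [[4]].
Step i=1: Q has 1 at row 1, column 1; remove that cell from P, ejecting 4. So w(1) = 4. P is now [].

So w = 4 2 1 5 3.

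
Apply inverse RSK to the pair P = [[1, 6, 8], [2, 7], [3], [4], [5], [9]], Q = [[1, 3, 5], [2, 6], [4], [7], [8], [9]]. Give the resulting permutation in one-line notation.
Reverse the RSK construction: for i from n down to 1, find the cell of Q containing i, remove the entry at that cell from P, and reverse-bump it up through P; the value ejected from row 1 is w(i).

Step i=9: Q has 9 at row 6, column 1; remove 9 from row 6 of P and reverse-bump: 9 enters row 5 and ejects 5; 5 enters row 4 and ejects 4; 4 enters row 3 and ejects 3; 3 enters row 2 and ejects 2; 2 enters row 1 and ejects 1. So w(9) = 1. P is now [[2, 6, 8], [3, 7], [4], [5], [9]].
Step i=8: Q has 8 at row 5, column 1; remove 9 from row 5 of P and reverse-bump: 9 enters row 4 and ejects 5; 5 enters row 3 and ejects 4; 4 enters row 2 and ejects 3; 3 enters row 1 and ejects 2. So w(8) = 2. P is now [[3, 6, 8], [4, 7], [5], [9]].
Step i=7: Q has 7 at row 4, column 1; remove 9 from row 4 of P and reverse-bump: 9 enters row 3 and ejects 5; 5 enters row 2 and ejects 4; 4 enters row 1 and ejects 3. So w(7) = 3. P is now [[4, 6, 8], [5, 7], [9]].
Step i=6: Q has 6 at row 2, column 2; remove 7 from row 2 of P and reverse-bump: 7 enters row 1 and ejects 6. So w(6) = 6. P is now [[4, 7, 8], [5], [9]].
Step i=5: Q has 5 at row 1, column 3; remove that cell from P, ejecting 8. So w(5) = 8. P is now [[4, 7], [5], [9]].
Step i=4: Q has 4 at row 3, column 1; remove 9 from row 3 of P and reverse-bump: 9 enters row 2 and ejects 5; 5 enters row 1 and ejects 4. So w(4) = 4. P is now [[5, 7], [9]].
Step i=3: Q has 3 at row 1, column 2; remove that cell from P, ejecting 7. So w(3) = 7. P is now [[5], [9]].
Step i=2: Q has 2 at row 2, column 1; remove 9 from row 2 of P and reverse-bump: 9 enters row 1 and ejects 5. So w(2) = 5. P is now [[9]].
Step i=1: Q has 1 at row 1, column 1; remove that cell from P, ejecting 9. So w(1) = 9. P is now [].

So w = 9 5 7 4 8 6 3 2 1.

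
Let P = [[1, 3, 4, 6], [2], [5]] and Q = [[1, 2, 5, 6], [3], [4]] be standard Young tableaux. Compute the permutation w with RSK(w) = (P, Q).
2 5 3 1 4 6

Reverse RSK: for i = n, n-1, ..., 1, locate i in Q, remove the corresponding corner cell from P, and reverse-bump its entry up through P; the value ejected from row 1 is w(i).

So w = 2 5 3 1 4 6.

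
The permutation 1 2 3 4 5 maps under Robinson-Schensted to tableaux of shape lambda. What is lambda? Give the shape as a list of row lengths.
Row-insert each entry into an empty tableau.

After inserting 1: P = [[1]].
After inserting 2: P = [[1, 2]].
After inserting 3: P = [[1, 2, 3]].
After inserting 4: P = [[1, 2, 3, 4]].
After inserting 5: P = [[1, 2, 3, 4, 5]].

The final insertion tableau P = [[1, 2, 3, 4, 5]] has shape [5].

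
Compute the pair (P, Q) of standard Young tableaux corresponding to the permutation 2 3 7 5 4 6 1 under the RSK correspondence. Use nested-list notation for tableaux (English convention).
P = [[1, 3, 4, 6], [2], [5], [7]], Q = [[1, 2, 3, 6], [4], [5], [7]]

Insert each entry of the permutation into P by Schensted row insertion, recording in Q the position of each new cell.

Insert 2: appended to row 1. P = [[2]].
Insert 3: appended to row 1. P = [[2, 3]].
Insert 7: appended to row 1. P = [[2, 3, 7]].
Insert 5: 5 bumps 7 from row 1; 7 starts row 2. P = [[2, 3, 5], [7]].
Insert 4: 4 bumps 5 from row 1; 5 bumps 7 from row 2; 7 starts row 3. P = [[2, 3, 4], [5], [7]].
Insert 6: appended to row 1. P = [[2, 3, 4, 6], [5], [7]].
Insert 1: 1 bumps 2 from row 1; 2 bumps 5 from row 2; 5 bumps 7 from row 3; 7 starts row 4. P = [[1, 3, 4, 6], [2], [5], [7]].

So P = [[1, 3, 4, 6], [2], [5], [7]], Q = [[1, 2, 3, 6], [4], [5], [7]].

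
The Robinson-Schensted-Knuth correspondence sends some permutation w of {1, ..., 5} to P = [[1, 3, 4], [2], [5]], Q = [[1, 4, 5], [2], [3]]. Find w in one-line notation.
Reverse the RSK construction: for i from n down to 1, find the cell of Q containing i, remove the entry at that cell from P, and reverse-bump it up through P; the value ejected from row 1 is w(i).

Step i=5: Q has 5 at row 1, column 3; remove that cell from P, ejecting 4. So w(5) = 4. P is now [[1, 3], [2], [5]].
Step i=4: Q has 4 at row 1, column 2; remove that cell from P, ejecting 3. So w(4) = 3. P is now [[1], [2], [5]].
Step i=3: Q has 3 at row 3, column 1; remove 5 from row 3 of P and reverse-bump: 5 enters row 2 and ejects 2; 2 enters row 1 and ejects 1. So w(3) = 1. P is now [[2], [5]].
Step i=2: Q has 2 at row 2, column 1; remove 5 from row 2 of P and reverse-bump: 5 enters row 1 and ejects 2. So w(2) = 2. P is now [[5]].
Step i=1: Q has 1 at row 1, column 1; remove that cell from P, ejecting 5. So w(1) = 5. P is now [].

So w = 5 2 1 3 4.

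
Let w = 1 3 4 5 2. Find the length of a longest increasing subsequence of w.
4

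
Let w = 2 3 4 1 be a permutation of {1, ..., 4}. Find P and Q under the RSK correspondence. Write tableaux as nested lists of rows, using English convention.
Insert each entry of the permutation into P by Schensted row insertion, recording in Q the position of each new cell.

After inserting 2: P = [[2]].
After inserting 3: P = [[2, 3]].
After inserting 4: P = [[2, 3, 4]].
After inserting 1: P = [[1, 3, 4], [2]].

So P = [[1, 3, 4], [2]], Q = [[1, 2, 3], [4]].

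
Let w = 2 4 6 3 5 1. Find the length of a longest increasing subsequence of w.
3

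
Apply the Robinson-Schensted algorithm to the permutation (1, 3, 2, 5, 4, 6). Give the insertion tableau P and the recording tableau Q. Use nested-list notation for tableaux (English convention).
P = [[1, 2, 4, 6], [3, 5]], Q = [[1, 2, 4, 6], [3, 5]]

Insert each entry of the permutation into P by Schensted row insertion, recording in Q the position of each new cell.

Insert 1: appended to row 1. P = [[1]].
Insert 3: appended to row 1. P = [[1, 3]].
Insert 2: 2 bumps 3 from row 1; 3 starts row 2. P = [[1, 2], [3]].
Insert 5: appended to row 1. P = [[1, 2, 5], [3]].
Insert 4: 4 bumps 5 from row 1; 5 appends to row 2. P = [[1, 2, 4], [3, 5]].
Insert 6: appended to row 1. P = [[1, 2, 4, 6], [3, 5]].

So P = [[1, 2, 4, 6], [3, 5]], Q = [[1, 2, 4, 6], [3, 5]].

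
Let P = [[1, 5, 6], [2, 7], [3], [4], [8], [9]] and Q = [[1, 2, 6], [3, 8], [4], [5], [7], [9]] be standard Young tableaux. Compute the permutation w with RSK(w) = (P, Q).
Reverse the RSK construction: for i from n down to 1, find the cell of Q containing i, remove the entry at that cell from P, and reverse-bump it up through P; the value ejected from row 1 is w(i).

Step i=9: Q has 9 at row 6, column 1; remove 9 from row 6 of P and reverse-bump: 9 enters row 5 and ejects 8; 8 enters row 4 and ejects 4; 4 enters row 3 and ejects 3; 3 enters row 2 and ejects 2; 2 enters row 1 and ejects 1. So w(9) = 1. P is now [[2, 5, 6], [3, 7], [4], [8], [9]].
Step i=8: Q has 8 at row 2, column 2; remove 7 from row 2 of P and reverse-bump: 7 enters row 1 and ejects 6. So w(8) = 6. P is now [[2, 5, 7], [3], [4], [8], [9]].
Step i=7: Q has 7 at row 5, column 1; remove 9 from row 5 of P and reverse-bump: 9 enters row 4 and ejects 8; 8 enters row 3 and ejects 4; 4 enters row 2 and ejects 3; 3 enters row 1 and ejects 2. So w(7) = 2. P is now [[3, 5, 7], [4], [8], [9]].
Step i=6: Q has 6 at row 1, column 3; remove that cell from P, ejecting 7. So w(6) = 7. P is now [[3, 5], [4], [8], [9]].
Step i=5: Q has 5 at row 4, column 1; remove 9 from row 4 of P and reverse-bump: 9 enters row 3 and ejects 8; 8 enters row 2 and ejects 4; 4 enters row 1 and ejects 3. So w(5) = 3. P is now [[4, 5], [8], [9]].
Step i=4: Q has 4 at row 3, column 1; remove 9 from row 3 of P and reverse-bump: 9 enters row 2 and ejects 8; 8 enters row 1 and ejects 5. So w(4) = 5. P is now [[4, 8], [9]].
Step i=3: Q has 3 at row 2, column 1; remove 9 from row 2 of P and reverse-bump: 9 enters row 1 and ejects 8. So w(3) = 8. P is now [[4, 9]].
Step i=2: Q has 2 at row 1, column 2; remove that cell from P, ejecting 9. So w(2) = 9. P is now [[4]].
Step i=1: Q has 1 at row 1, column 1; remove that cell from P, ejecting 4. So w(1) = 4. P is now [].

So w = 4 9 8 5 3 7 2 6 1.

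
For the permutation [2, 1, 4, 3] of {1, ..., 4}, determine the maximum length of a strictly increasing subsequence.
2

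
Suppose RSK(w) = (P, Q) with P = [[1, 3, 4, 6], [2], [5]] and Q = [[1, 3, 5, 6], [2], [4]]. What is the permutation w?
5 2 3 1 4 6

Reverse RSK: for i = n, n-1, ..., 1, locate i in Q, remove the corresponding corner cell from P, and reverse-bump its entry up through P; the value ejected from row 1 is w(i).

So w = 5 2 3 1 4 6.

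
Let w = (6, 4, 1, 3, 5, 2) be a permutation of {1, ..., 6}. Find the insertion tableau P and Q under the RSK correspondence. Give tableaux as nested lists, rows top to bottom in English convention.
P = [[1, 2, 5], [3], [4], [6]], Q = [[1, 4, 5], [2], [3], [6]]

Insert each entry of the permutation into P by Schensted row insertion, recording in Q the position of each new cell.

Insert 6: appended to row 1. P = [[6]].
Insert 4: 4 bumps 6 from row 1; 6 starts row 2. P = [[4], [6]].
Insert 1: 1 bumps 4 from row 1; 4 bumps 6 from row 2; 6 starts row 3. P = [[1], [4], [6]].
Insert 3: appended to row 1. P = [[1, 3], [4], [6]].
Insert 5: appended to row 1. P = [[1, 3, 5], [4], [6]].
Insert 2: 2 bumps 3 from row 1; 3 bumps 4 from row 2; 4 bumps 6 from row 3; 6 starts row 4. P = [[1, 2, 5], [3], [4], [6]].

So P = [[1, 2, 5], [3], [4], [6]], Q = [[1, 4, 5], [2], [3], [6]].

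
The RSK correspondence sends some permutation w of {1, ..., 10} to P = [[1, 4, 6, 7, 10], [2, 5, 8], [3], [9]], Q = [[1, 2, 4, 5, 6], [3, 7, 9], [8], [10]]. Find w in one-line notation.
Reverse the RSK construction: for i from n down to 1, find the cell of Q containing i, remove the entry at that cell from P, and reverse-bump it up through P; the value ejected from row 1 is w(i).

Step i=10: Q has 10 at row 4, column 1; remove 9 from row 4 of P and reverse-bump: 9 enters row 3 and ejects 3; 3 enters row 2 and ejects 2; 2 enters row 1 and ejects 1. So w(10) = 1. P is now [[2, 4, 6, 7, 10], [3, 5, 8], [9]].
Step i=9: Q has 9 at row 2, column 3; remove 8 from row 2 of P and reverse-bump: 8 enters row 1 and ejects 7. So w(9) = 7. P is now [[2, 4, 6, 8, 10], [3, 5], [9]].
Step i=8: Q has 8 at row 3, column 1; remove 9 from row 3 of P and reverse-bump: 9 enters row 2 and ejects 5; 5 enters row 1 and ejects 4. So w(8) = 4. P is now [[2, 5, 6, 8, 10], [3, 9]].
Step i=7: Q has 7 at row 2, column 2; remove 9 from row 2 of P and reverse-bump: 9 enters row 1 and ejects 8. So w(7) = 8. P is now [[2, 5, 6, 9, 10], [3]].
Step i=6: Q has 6 at row 1, column 5; remove that cell from P, ejecting 10. So w(6) = 10. P is now [[2, 5, 6, 9], [3]].
Step i=5: Q has 5 at row 1, column 4; remove that cell from P, ejecting 9. So w(5) = 9. P is now [[2, 5, 6], [3]].
Step i=4: Q has 4 at row 1, column 3; remove that cell from P, ejecting 6. So w(4) = 6. P is now [[2, 5], [3]].
Step i=3: Q has 3 at row 2, column 1; remove 3 from row 2 of P and reverse-bump: 3 enters row 1 and ejects 2. So w(3) = 2. P is now [[3, 5]].
Step i=2: Q has 2 at row 1, column 2; remove that cell from P, ejecting 5. So w(2) = 5. P is now [[3]].
Step i=1: Q has 1 at row 1, column 1; remove that cell from P, ejecting 3. So w(1) = 3. P is now [].

So w = 3 5 2 6 9 10 8 4 7 1.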